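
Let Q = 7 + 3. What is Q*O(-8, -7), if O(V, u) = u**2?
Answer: 490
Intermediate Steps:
Q = 10
Q*O(-8, -7) = 10*(-7)**2 = 10*49 = 490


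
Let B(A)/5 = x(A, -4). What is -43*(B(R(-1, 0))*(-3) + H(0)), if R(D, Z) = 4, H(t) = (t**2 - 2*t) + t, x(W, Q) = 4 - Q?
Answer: 5160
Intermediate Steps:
H(t) = t**2 - t
B(A) = 40 (B(A) = 5*(4 - 1*(-4)) = 5*(4 + 4) = 5*8 = 40)
-43*(B(R(-1, 0))*(-3) + H(0)) = -43*(40*(-3) + 0*(-1 + 0)) = -43*(-120 + 0*(-1)) = -43*(-120 + 0) = -43*(-120) = 5160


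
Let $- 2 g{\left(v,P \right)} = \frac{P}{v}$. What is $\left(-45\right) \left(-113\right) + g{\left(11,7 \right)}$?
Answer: $\frac{111863}{22} \approx 5084.7$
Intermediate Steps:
$g{\left(v,P \right)} = - \frac{P}{2 v}$ ($g{\left(v,P \right)} = - \frac{P \frac{1}{v}}{2} = - \frac{P}{2 v}$)
$\left(-45\right) \left(-113\right) + g{\left(11,7 \right)} = \left(-45\right) \left(-113\right) - \frac{7}{2 \cdot 11} = 5085 - \frac{7}{2} \cdot \frac{1}{11} = 5085 - \frac{7}{22} = \frac{111863}{22}$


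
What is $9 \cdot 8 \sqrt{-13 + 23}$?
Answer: $72 \sqrt{10} \approx 227.68$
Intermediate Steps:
$9 \cdot 8 \sqrt{-13 + 23} = 72 \sqrt{10}$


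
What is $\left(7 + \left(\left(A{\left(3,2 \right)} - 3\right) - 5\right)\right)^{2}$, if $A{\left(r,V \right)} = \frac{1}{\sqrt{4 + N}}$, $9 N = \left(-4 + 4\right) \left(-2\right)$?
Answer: $\frac{1}{4} \approx 0.25$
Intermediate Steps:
$N = 0$ ($N = \frac{\left(-4 + 4\right) \left(-2\right)}{9} = \frac{0 \left(-2\right)}{9} = \frac{1}{9} \cdot 0 = 0$)
$A{\left(r,V \right)} = \frac{1}{2}$ ($A{\left(r,V \right)} = \frac{1}{\sqrt{4 + 0}} = \frac{1}{\sqrt{4}} = \frac{1}{2}$)
$\left(7 + \left(\left(A{\left(3,2 \right)} - 3\right) - 5\right)\right)^{2} = \left(7 + \left(\left(\frac{1}{2} - 3\right) - 5\right)\right)^{2} = \left(7 - \frac{15}{2}\right)^{2} = \left(- \frac{1}{2}\right)^{2} = \frac{1}{4}$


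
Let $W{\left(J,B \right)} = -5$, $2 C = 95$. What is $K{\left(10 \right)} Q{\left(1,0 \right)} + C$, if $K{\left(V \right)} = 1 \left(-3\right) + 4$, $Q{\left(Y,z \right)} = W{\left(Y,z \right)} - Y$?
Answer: $\frac{83}{2} \approx 41.5$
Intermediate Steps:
$C = \frac{95}{2}$ ($C = \frac{1}{2} \cdot 95 = \frac{95}{2} \approx 47.5$)
$Q{\left(Y,z \right)} = -5 - Y$
$K{\left(V \right)} = 1$ ($K{\left(V \right)} = -3 + 4 = 1$)
$K{\left(10 \right)} Q{\left(1,0 \right)} + C = 1 \left(-5 - 1\right) + \frac{95}{2} = 1 \left(-6\right) + \frac{95}{2} = -6 + \frac{95}{2} = \frac{83}{2}$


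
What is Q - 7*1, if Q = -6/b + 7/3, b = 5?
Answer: -88/15 ≈ -5.8667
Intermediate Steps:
Q = 17/15 (Q = -6/5 + 7/3 = 17/15 ≈ 1.1333)
Q - 7*1 = 17/15 - 7*1 = 17/15 - 7 = -88/15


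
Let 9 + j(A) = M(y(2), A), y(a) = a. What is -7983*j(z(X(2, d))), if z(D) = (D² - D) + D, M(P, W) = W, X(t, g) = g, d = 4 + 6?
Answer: -726453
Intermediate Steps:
d = 10
z(D) = D²
j(A) = -9 + A
-7983*j(z(X(2, d))) = -7983*(-9 + 10²) = -7983*(-9 + 100) = -7983*91 = -726453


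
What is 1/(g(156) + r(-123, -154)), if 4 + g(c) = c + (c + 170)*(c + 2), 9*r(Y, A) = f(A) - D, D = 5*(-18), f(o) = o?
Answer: 9/464876 ≈ 1.9360e-5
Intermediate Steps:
D = -90
r(Y, A) = 10 + A/9 (r(Y, A) = (A - 1*(-90))/9 = (A + 90)/9 = (90 + A)/9 = 10 + A/9)
g(c) = -4 + c + (2 + c)*(170 + c) (g(c) = -4 + (c + (c + 170)*(c + 2)) = -4 + (c + (170 + c)*(2 + c)) = -4 + (c + (2 + c)*(170 + c)) = -4 + c + (2 + c)*(170 + c))
1/(g(156) + r(-123, -154)) = 1/((336 + 156² + 173*156) + (10 + (⅑)*(-154))) = 1/((336 + 24336 + 26988) + (10 - 154/9)) = 1/(51660 - 64/9) = 1/(464876/9) = 9/464876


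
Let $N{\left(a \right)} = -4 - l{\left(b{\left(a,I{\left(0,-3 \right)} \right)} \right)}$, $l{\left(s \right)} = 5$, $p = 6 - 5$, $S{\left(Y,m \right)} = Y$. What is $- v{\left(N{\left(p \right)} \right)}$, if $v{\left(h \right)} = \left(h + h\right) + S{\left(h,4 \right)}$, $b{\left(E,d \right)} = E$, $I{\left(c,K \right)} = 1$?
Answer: $27$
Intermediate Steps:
$p = 1$
$N{\left(a \right)} = -9$ ($N{\left(a \right)} = -4 - 5 = -9$)
$v{\left(h \right)} = 3 h$ ($v{\left(h \right)} = \left(h + h\right) + h = 2 h + h = 3 h$)
$- v{\left(N{\left(p \right)} \right)} = - 3 \left(-9\right) = \left(-1\right) \left(-27\right) = 27$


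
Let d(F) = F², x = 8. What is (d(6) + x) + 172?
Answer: 216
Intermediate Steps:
(d(6) + x) + 172 = (6² + 8) + 172 = (36 + 8) + 172 = 44 + 172 = 216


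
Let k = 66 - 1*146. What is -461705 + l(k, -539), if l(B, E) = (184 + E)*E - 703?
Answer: -271063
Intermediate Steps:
k = -80 (k = 66 - 146 = -80)
l(B, E) = -703 + E*(184 + E) (l(B, E) = E*(184 + E) - 703 = -703 + E*(184 + E))
-461705 + l(k, -539) = -461705 + (-703 + (-539)² + 184*(-539)) = -461705 + (-703 + 290521 - 99176) = -461705 + 190642 = -271063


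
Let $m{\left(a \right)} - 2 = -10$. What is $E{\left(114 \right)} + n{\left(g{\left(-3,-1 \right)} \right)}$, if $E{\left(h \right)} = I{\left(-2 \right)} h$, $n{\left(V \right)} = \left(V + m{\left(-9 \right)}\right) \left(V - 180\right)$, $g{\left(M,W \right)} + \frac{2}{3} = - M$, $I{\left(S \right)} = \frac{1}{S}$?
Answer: $\frac{8548}{9} \approx 949.78$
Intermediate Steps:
$g{\left(M,W \right)} = - \frac{2}{3} - M$
$m{\left(a \right)} = -8$ ($m{\left(a \right)} = 2 - 10 = -8$)
$n{\left(V \right)} = \left(-180 + V\right) \left(-8 + V\right)$ ($n{\left(V \right)} = \left(V - 8\right) \left(V - 180\right) = \left(-8 + V\right) \left(-180 + V\right) = \left(-180 + V\right) \left(-8 + V\right)$)
$E{\left(h \right)} = - \frac{h}{2}$ ($E{\left(h \right)} = \frac{h}{-2} = - \frac{h}{2}$)
$E{\left(114 \right)} + n{\left(g{\left(-3,-1 \right)} \right)} = \left(- \frac{1}{2}\right) 114 + \left(1440 + \left(- \frac{2}{3} - -3\right)^{2} - 188 \left(- \frac{2}{3} - -3\right)\right) = -57 + \left(1440 + \left(- \frac{2}{3} + 3\right)^{2} - 188 \left(- \frac{2}{3} + 3\right)\right) = -57 + \left(1440 + \left(\frac{7}{3}\right)^{2} - \frac{1316}{3}\right) = -57 + \left(1440 + \frac{49}{9} - \frac{1316}{3}\right) = -57 + \frac{9061}{9} = \frac{8548}{9}$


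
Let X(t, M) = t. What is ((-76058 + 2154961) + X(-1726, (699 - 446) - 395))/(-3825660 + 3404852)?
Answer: -2077177/420808 ≈ -4.9362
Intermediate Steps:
((-76058 + 2154961) + X(-1726, (699 - 446) - 395))/(-3825660 + 3404852) = ((-76058 + 2154961) - 1726)/(-3825660 + 3404852) = (2078903 - 1726)/(-420808) = 2077177*(-1/420808) = -2077177/420808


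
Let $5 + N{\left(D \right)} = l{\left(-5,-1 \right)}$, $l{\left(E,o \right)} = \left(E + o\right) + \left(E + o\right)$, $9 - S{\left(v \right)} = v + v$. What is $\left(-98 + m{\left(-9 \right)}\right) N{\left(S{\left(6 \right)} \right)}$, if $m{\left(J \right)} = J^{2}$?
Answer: $289$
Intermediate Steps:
$S{\left(v \right)} = 9 - 2 v$ ($S{\left(v \right)} = 9 - \left(v + v\right) = 9 - 2 v$)
$l{\left(E,o \right)} = 2 E + 2 o$
$N{\left(D \right)} = -17$ ($N{\left(D \right)} = -5 + \left(2 \left(-5\right) + 2 \left(-1\right)\right) = -5 - 12 = -17$)
$\left(-98 + m{\left(-9 \right)}\right) N{\left(S{\left(6 \right)} \right)} = \left(-98 + \left(-9\right)^{2}\right) \left(-17\right) = \left(-98 + 81\right) \left(-17\right) = \left(-17\right) \left(-17\right) = 289$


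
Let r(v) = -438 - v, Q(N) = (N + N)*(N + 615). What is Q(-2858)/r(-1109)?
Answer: 12820988/671 ≈ 19107.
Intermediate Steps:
Q(N) = 2*N*(615 + N) (Q(N) = (2*N)*(615 + N) = 2*N*(615 + N))
Q(-2858)/r(-1109) = (2*(-2858)*(615 - 2858))/(-438 - 1*(-1109)) = (2*(-2858)*(-2243))/(-438 + 1109) = 12820988/671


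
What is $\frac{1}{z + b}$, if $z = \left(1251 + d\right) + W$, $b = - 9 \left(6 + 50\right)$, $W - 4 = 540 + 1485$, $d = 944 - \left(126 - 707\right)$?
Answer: $\frac{1}{4301} \approx 0.0002325$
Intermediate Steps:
$d = 1525$ ($d = 944 - \left(126 - 707\right) = 944 - -581 = 944 + 581 = 1525$)
$W = 2029$ ($W = 4 + \left(540 + 1485\right) = 4 + 2025 = 2029$)
$b = -504$ ($b = \left(-9\right) 56 = -504$)
$z = 4805$ ($z = \left(1251 + 1525\right) + 2029 = 2776 + 2029 = 4805$)
$\frac{1}{z + b} = \frac{1}{4805 - 504} = \frac{1}{4301}$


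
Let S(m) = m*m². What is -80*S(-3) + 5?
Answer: 2165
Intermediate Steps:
S(m) = m³
-80*S(-3) + 5 = -80*(-3)³ + 5 = -80*(-27) + 5 = 2160 + 5 = 2165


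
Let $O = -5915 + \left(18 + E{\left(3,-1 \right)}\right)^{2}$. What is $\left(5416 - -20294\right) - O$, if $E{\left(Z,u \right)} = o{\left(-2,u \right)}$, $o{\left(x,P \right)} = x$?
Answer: $31369$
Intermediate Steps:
$E{\left(Z,u \right)} = -2$
$O = -5659$ ($O = -5915 + \left(18 - 2\right)^{2} = -5915 + 16^{2} = -5915 + 256 = -5659$)
$\left(5416 - -20294\right) - O = \left(5416 - -20294\right) - -5659 = \left(5416 + 20294\right) + 5659 = 25710 + 5659 = 31369$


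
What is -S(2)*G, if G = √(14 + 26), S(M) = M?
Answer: -4*√10 ≈ -12.649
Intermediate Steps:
G = 2*√10 (G = √40 = 2*√10 ≈ 6.3246)
-S(2)*G = -2*2*√10 = -4*√10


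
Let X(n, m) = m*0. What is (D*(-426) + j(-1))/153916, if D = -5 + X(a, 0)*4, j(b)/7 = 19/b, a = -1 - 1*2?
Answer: 1997/153916 ≈ 0.012975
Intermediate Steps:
a = -3 (a = -1 - 2 = -3)
j(b) = 133/b (j(b) = 7*(19/b) = 133/b)
X(n, m) = 0
D = -5 (D = -5 + 0*4 = -5 + 0 = -5)
(D*(-426) + j(-1))/153916 = (-5*(-426) + 133/(-1))/153916 = (2130 + 133*(-1))*(1/153916) = (2130 - 133)*(1/153916) = 1997*(1/153916) = 1997/153916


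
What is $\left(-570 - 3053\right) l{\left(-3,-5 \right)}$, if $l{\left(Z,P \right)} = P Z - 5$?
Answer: $-36230$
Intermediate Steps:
$l{\left(Z,P \right)} = -5 + P Z$
$\left(-570 - 3053\right) l{\left(-3,-5 \right)} = \left(-570 - 3053\right) \left(-5 - -15\right) = \left(-570 - 3053\right) \left(-5 + 15\right) = \left(-3623\right) 10 = -36230$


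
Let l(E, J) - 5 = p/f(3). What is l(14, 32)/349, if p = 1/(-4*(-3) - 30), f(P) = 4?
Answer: 359/25128 ≈ 0.014287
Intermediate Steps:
p = -1/18 (p = 1/(12 - 30) = 1/(-18) = -1/18 ≈ -0.055556)
l(E, J) = 359/72 (l(E, J) = 5 - 1/18/4 = 5 - 1/18*1/4 = 5 - 1/72 = 359/72)
l(14, 32)/349 = (359/72)/349 = (359/72)*(1/349) = 359/25128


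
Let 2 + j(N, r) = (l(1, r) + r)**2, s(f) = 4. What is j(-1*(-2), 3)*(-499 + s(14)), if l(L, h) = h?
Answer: -16830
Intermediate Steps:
j(N, r) = -2 + 4*r**2 (j(N, r) = -2 + (r + r)**2 = -2 + (2*r)**2 = -2 + 4*r**2)
j(-1*(-2), 3)*(-499 + s(14)) = (-2 + 4*3**2)*(-499 + 4) = (-2 + 4*9)*(-495) = (-2 + 36)*(-495) = 34*(-495) = -16830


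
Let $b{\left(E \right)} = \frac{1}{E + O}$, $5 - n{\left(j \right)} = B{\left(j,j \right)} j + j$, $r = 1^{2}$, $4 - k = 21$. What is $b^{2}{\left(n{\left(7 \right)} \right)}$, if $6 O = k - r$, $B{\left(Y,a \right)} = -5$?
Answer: $\frac{1}{900} \approx 0.0011111$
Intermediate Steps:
$k = -17$ ($k = 4 - 21 = -17$)
$r = 1$
$O = -3$ ($O = \frac{-17 - 1}{6} = \frac{1}{6} \left(-18\right) = -3$)
$n{\left(j \right)} = 5 + 4 j$ ($n{\left(j \right)} = 5 - \left(- 5 j + j\right) = 5 - - 4 j = 5 + 4 j$)
$b{\left(E \right)} = \frac{1}{-3 + E}$ ($b{\left(E \right)} = \frac{1}{E - 3} = \frac{1}{-3 + E}$)
$b^{2}{\left(n{\left(7 \right)} \right)} = \left(\frac{1}{-3 + \left(5 + 4 \cdot 7\right)}\right)^{2} = \left(\frac{1}{-3 + \left(5 + 28\right)}\right)^{2} = \left(\frac{1}{-3 + 33}\right)^{2} = \left(\frac{1}{30}\right)^{2} = \frac{1}{900}$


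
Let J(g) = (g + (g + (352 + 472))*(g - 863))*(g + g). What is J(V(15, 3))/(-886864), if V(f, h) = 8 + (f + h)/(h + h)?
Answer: 711409/40312 ≈ 17.648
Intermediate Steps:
V(f, h) = 8 + (f + h)/(2*h) (V(f, h) = 8 + (f + h)/((2*h)) = 8 + (f + h)*(1/(2*h)) = 8 + (f + h)/(2*h))
J(g) = 2*g*(g + (-863 + g)*(824 + g)) (J(g) = (g + (g + 824)*(-863 + g))*(2*g) = (g + (824 + g)*(-863 + g))*(2*g) = (g + (-863 + g)*(824 + g))*(2*g) = 2*g*(g + (-863 + g)*(824 + g)))
J(V(15, 3))/(-886864) = (2*((½)*(15 + 17*3)/3)*(-711112 + ((½)*(15 + 17*3)/3)² - 19*(15 + 17*3)/3))/(-886864) = (2*((½)*(⅓)*(15 + 51))*(-711112 + ((½)*(⅓)*(15 + 51))² - 19*(15 + 51)/3))*(-1/886864) = (2*((½)*(⅓)*66)*(-711112 + ((½)*(⅓)*66)² - 19*66/3))*(-1/886864) = (2*11*(-711112 + 11² - 38*11))*(-1/886864) = (2*11*(-711112 + 121 - 418))*(-1/886864) = (2*11*(-711409))*(-1/886864) = -15650998*(-1/886864) = 711409/40312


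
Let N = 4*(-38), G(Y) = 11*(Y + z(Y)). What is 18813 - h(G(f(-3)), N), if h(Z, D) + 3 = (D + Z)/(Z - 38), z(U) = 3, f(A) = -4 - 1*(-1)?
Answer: 18812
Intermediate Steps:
f(A) = -3 (f(A) = -4 + 1 = -3)
G(Y) = 33 + 11*Y (G(Y) = 11*(Y + 3) = 11*(3 + Y) = 33 + 11*Y)
N = -152
h(Z, D) = -3 + (D + Z)/(-38 + Z) (h(Z, D) = -3 + (D + Z)/(Z - 38) = -3 + (D + Z)/(-38 + Z))
18813 - h(G(f(-3)), N) = 18813 - (114 - 152 - 2*(33 + 11*(-3)))/(-38 + (33 + 11*(-3))) = 18813 - (114 - 152 - 2*(33 - 33))/(-38 + (33 - 33)) = 18813 - (114 - 152 - 2*0)/(-38 + 0) = 18813 - (114 - 152 + 0)/(-38) = 18813 - (-1)*(-38)/38 = 18813 - 1*1 = 18813 - 1 = 18812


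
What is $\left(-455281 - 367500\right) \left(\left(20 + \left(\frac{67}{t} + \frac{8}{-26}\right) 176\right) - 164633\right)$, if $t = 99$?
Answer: $\frac{15840279368501}{117} \approx 1.3539 \cdot 10^{11}$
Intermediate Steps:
$\left(-455281 - 367500\right) \left(\left(20 + \left(\frac{67}{t} + \frac{8}{-26}\right) 176\right) - 164633\right) = \left(-455281 - 367500\right) \left(\left(20 + \left(\frac{67}{99} + \frac{8}{-26}\right) 176\right) - 164633\right) = - 822781 \left(\left(20 + \left(67 \cdot \frac{1}{99} + 8 \left(- \frac{1}{26}\right)\right) 176\right) - 164633\right) = - 822781 \left(\left(20 + \left(\frac{67}{99} - \frac{4}{13}\right) 176\right) - 164633\right) = - 822781 \left(\left(20 + \frac{475}{1287} \cdot 176\right) - 164633\right) = - 822781 \left(\left(20 + \frac{7600}{117}\right) - 164633\right) = - 822781 \left(\frac{9940}{117} - 164633\right) = \left(-822781\right) \left(- \frac{19252121}{117}\right) = \frac{15840279368501}{117}$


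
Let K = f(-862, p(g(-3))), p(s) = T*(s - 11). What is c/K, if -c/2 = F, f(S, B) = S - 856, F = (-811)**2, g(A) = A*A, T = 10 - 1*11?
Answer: 657721/859 ≈ 765.68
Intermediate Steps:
T = -1 (T = 10 - 11 = -1)
g(A) = A**2
p(s) = 11 - s (p(s) = -(s - 11) = -(-11 + s) = 11 - s)
F = 657721
f(S, B) = -856 + S
c = -1315442 (c = -2*657721 = -1315442)
K = -1718 (K = -856 - 862 = -1718)
c/K = -1315442/(-1718) = -1315442*(-1/1718) = 657721/859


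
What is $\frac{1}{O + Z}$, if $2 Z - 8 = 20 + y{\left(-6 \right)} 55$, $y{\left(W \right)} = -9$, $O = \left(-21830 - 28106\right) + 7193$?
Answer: $- \frac{2}{85953} \approx -2.3269 \cdot 10^{-5}$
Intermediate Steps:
$O = -42743$ ($O = -49936 + 7193 = -42743$)
$Z = - \frac{467}{2}$ ($Z = 4 + \frac{20 - 495}{2} = 4 + \frac{1}{2} \left(-475\right) = 4 - \frac{475}{2} = - \frac{467}{2} \approx -233.5$)
$\frac{1}{O + Z} = \frac{1}{-42743 - \frac{467}{2}} = \frac{1}{- \frac{85953}{2}} = - \frac{2}{85953}$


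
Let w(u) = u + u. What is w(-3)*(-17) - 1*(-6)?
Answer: 108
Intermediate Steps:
w(u) = 2*u
w(-3)*(-17) - 1*(-6) = (2*(-3))*(-17) - 1*(-6) = -6*(-17) + 6 = 102 + 6 = 108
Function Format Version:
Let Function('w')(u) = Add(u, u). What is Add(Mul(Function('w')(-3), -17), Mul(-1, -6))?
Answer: 108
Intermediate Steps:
Function('w')(u) = Mul(2, u)
Add(Mul(Function('w')(-3), -17), Mul(-1, -6)) = Add(Mul(Mul(2, -3), -17), Mul(-1, -6)) = Add(Mul(-6, -17), 6) = Add(102, 6) = 108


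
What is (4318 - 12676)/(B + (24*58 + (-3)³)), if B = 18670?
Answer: -8358/20035 ≈ -0.41717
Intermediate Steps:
(4318 - 12676)/(B + (24*58 + (-3)³)) = (4318 - 12676)/(18670 + (24*58 + (-3)³)) = -8358/(18670 + (1392 - 27)) = -8358/(18670 + 1365) = -8358/20035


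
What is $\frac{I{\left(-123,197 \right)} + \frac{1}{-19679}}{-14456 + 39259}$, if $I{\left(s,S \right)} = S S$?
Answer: $\frac{763722310}{488098237} \approx 1.5647$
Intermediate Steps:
$I{\left(s,S \right)} = S^{2}$
$\frac{I{\left(-123,197 \right)} + \frac{1}{-19679}}{-14456 + 39259} = \frac{197^{2} + \frac{1}{-19679}}{-14456 + 39259} = \frac{38809 - \frac{1}{19679}}{24803} = \frac{763722310}{19679} \cdot \frac{1}{24803} = \frac{763722310}{488098237}$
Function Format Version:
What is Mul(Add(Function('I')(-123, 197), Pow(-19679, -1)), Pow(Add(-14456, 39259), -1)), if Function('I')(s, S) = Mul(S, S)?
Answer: Rational(763722310, 488098237) ≈ 1.5647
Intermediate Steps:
Function('I')(s, S) = Pow(S, 2)
Mul(Add(Function('I')(-123, 197), Pow(-19679, -1)), Pow(Add(-14456, 39259), -1)) = Mul(Add(Pow(197, 2), Pow(-19679, -1)), Pow(Add(-14456, 39259), -1)) = Mul(Add(38809, Rational(-1, 19679)), Pow(24803, -1)) = Mul(Rational(763722310, 19679), Rational(1, 24803)) = Rational(763722310, 488098237)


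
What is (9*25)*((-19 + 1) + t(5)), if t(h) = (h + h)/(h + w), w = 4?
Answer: -3800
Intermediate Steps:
t(h) = 2*h/(4 + h) (t(h) = (h + h)/(h + 4) = (2*h)/(4 + h) = 2*h/(4 + h))
(9*25)*((-19 + 1) + t(5)) = (9*25)*((-19 + 1) + 2*5/(4 + 5)) = 225*(-18 + 2*5/9) = 225*(-18 + 2*5*(⅑)) = 225*(-18 + 10/9) = 225*(-152/9) = -3800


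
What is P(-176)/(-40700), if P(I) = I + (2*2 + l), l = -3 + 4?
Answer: 171/40700 ≈ 0.0042015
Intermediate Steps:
l = 1
P(I) = 5 + I (P(I) = I + (2*2 + 1) = I + (4 + 1) = I + 5 = 5 + I)
P(-176)/(-40700) = (5 - 176)/(-40700) = -171*(-1/40700) = 171/40700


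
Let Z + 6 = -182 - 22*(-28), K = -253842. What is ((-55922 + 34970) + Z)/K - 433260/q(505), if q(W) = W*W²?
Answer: 253325763058/3269170830525 ≈ 0.077489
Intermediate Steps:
Z = 428 (Z = -6 + (-182 - 22*(-28)) = -6 + (-182 + 616) = -6 + 434 = 428)
q(W) = W³
((-55922 + 34970) + Z)/K - 433260/q(505) = ((-55922 + 34970) + 428)/(-253842) - 433260/(505³) = (-20952 + 428)*(-1/253842) - 433260/128787625 = -20524*(-1/253842) - 433260*1/128787625 = 10262/126921 - 86652/25757525 = 253325763058/3269170830525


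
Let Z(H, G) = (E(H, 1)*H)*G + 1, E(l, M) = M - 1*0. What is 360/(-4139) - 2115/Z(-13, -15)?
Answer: -8824545/811244 ≈ -10.878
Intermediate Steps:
E(l, M) = M (E(l, M) = M + 0 = M)
Z(H, G) = 1 + G*H (Z(H, G) = (1*H)*G + 1 = H*G + 1 = G*H + 1 = 1 + G*H)
360/(-4139) - 2115/Z(-13, -15) = 360/(-4139) - 2115/(1 - 15*(-13)) = 360*(-1/4139) - 2115/(1 + 195) = -360/4139 - 2115/196 = -8824545/811244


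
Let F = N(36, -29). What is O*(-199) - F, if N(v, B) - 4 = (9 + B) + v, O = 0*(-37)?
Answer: -20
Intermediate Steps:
O = 0
N(v, B) = 13 + B + v (N(v, B) = 4 + ((9 + B) + v) = 4 + (9 + B + v) = 13 + B + v)
F = 20 (F = 13 - 29 + 36 = 20)
O*(-199) - F = 0*(-199) - 1*20 = 0 - 20 = -20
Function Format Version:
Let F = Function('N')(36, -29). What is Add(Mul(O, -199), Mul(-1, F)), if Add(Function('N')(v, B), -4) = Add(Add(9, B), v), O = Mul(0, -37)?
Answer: -20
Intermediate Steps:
O = 0
Function('N')(v, B) = Add(13, B, v) (Function('N')(v, B) = Add(4, Add(Add(9, B), v)) = Add(4, Add(9, B, v)) = Add(13, B, v))
F = 20 (F = Add(13, -29, 36) = 20)
Add(Mul(O, -199), Mul(-1, F)) = Add(Mul(0, -199), Mul(-1, 20)) = Add(0, -20) = -20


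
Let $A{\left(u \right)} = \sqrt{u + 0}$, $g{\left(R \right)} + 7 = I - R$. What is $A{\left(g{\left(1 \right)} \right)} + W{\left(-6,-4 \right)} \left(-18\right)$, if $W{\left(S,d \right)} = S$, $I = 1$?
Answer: $108 + i \sqrt{7} \approx 108.0 + 2.6458 i$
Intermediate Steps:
$g{\left(R \right)} = -6 - R$ ($g{\left(R \right)} = -7 - \left(-1 + R\right) = -6 - R$)
$A{\left(u \right)} = \sqrt{u}$
$A{\left(g{\left(1 \right)} \right)} + W{\left(-6,-4 \right)} \left(-18\right) = \sqrt{-6 - 1} - -108 = \sqrt{-6 - 1} + 108 = \sqrt{-7} + 108 = i \sqrt{7} + 108 = 108 + i \sqrt{7}$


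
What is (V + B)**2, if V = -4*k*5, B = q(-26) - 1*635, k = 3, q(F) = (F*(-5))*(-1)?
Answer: 680625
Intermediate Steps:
q(F) = 5*F (q(F) = -5*F*(-1) = 5*F)
B = -765 (B = 5*(-26) - 1*635 = -130 - 635 = -765)
V = -60 (V = -4*3*5 = -12*5 = -60)
(V + B)**2 = (-60 - 765)**2 = (-825)**2 = 680625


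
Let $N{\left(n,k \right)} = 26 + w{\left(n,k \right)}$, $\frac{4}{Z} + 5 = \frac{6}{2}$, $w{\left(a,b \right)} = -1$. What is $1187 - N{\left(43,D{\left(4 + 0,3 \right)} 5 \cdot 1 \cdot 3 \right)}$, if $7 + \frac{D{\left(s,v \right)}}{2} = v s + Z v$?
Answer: $1162$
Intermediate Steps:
$Z = -2$ ($Z = \frac{4}{-5 + \frac{6}{2}} = \frac{4}{-5 + 6 \cdot \frac{1}{2}} = \frac{4}{-5 + 3} = \frac{4}{-2} = 4 \left(- \frac{1}{2}\right) = -2$)
$D{\left(s,v \right)} = -14 - 4 v + 2 s v$ ($D{\left(s,v \right)} = -14 + 2 \left(v s - 2 v\right) = -14 + 2 \left(s v - 2 v\right) = -14 + 2 \left(- 2 v + s v\right) = -14 + \left(- 4 v + 2 s v\right) = -14 - 4 v + 2 s v$)
$N{\left(n,k \right)} = 25$ ($N{\left(n,k \right)} = 26 - 1 = 25$)
$1187 - N{\left(43,D{\left(4 + 0,3 \right)} 5 \cdot 1 \cdot 3 \right)} = 1187 - 25 = 1162$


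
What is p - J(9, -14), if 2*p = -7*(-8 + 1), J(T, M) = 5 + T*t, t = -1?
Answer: 57/2 ≈ 28.500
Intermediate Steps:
J(T, M) = 5 - T (J(T, M) = 5 + T*(-1) = 5 - T)
p = 49/2 (p = (-7*(-8 + 1))/2 = (-7*(-7))/2 = (½)*49 = 49/2 ≈ 24.500)
p - J(9, -14) = 49/2 - (5 - 1*9) = 49/2 - (5 - 9) = 49/2 - 1*(-4) = 49/2 + 4 = 57/2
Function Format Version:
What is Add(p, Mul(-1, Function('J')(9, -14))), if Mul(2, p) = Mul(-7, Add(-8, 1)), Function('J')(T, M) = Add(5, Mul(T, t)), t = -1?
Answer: Rational(57, 2) ≈ 28.500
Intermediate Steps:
Function('J')(T, M) = Add(5, Mul(-1, T)) (Function('J')(T, M) = Add(5, Mul(T, -1)) = Add(5, Mul(-1, T)))
p = Rational(49, 2) (p = Mul(Rational(1, 2), Mul(-7, Add(-8, 1))) = Mul(Rational(1, 2), Mul(-7, -7)) = Mul(Rational(1, 2), 49) = Rational(49, 2) ≈ 24.500)
Add(p, Mul(-1, Function('J')(9, -14))) = Add(Rational(49, 2), Mul(-1, Add(5, Mul(-1, 9)))) = Add(Rational(49, 2), Mul(-1, Add(5, -9))) = Add(Rational(49, 2), Mul(-1, -4)) = Add(Rational(49, 2), 4) = Rational(57, 2)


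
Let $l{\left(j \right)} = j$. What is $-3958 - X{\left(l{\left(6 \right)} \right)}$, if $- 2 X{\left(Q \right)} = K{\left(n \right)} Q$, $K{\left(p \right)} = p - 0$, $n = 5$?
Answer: $-3943$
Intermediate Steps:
$K{\left(p \right)} = p$ ($K{\left(p \right)} = p + 0 = p$)
$X{\left(Q \right)} = - \frac{5 Q}{2}$
$-3958 - X{\left(l{\left(6 \right)} \right)} = -3958 - \left(- \frac{5}{2}\right) 6 = -3958 - -15 = -3958 + 15 = -3943$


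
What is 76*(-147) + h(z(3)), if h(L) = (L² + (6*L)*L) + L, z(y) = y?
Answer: -11106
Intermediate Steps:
h(L) = L + 7*L² (h(L) = (L² + 6*L²) + L = 7*L² + L = L + 7*L²)
76*(-147) + h(z(3)) = 76*(-147) + 3*(1 + 7*3) = -11172 + 3*(1 + 21) = -11172 + 3*22 = -11172 + 66 = -11106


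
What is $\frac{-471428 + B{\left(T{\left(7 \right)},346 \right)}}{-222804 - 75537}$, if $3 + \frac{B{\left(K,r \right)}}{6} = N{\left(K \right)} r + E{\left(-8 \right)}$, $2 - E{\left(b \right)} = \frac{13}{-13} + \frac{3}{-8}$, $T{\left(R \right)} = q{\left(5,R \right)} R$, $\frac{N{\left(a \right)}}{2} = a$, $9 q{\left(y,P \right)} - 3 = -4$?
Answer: $\frac{5695861}{3580092} \approx 1.591$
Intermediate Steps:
$q{\left(y,P \right)} = - \frac{1}{9}$ ($q{\left(y,P \right)} = \frac{1}{3} + \frac{1}{9} \left(-4\right) = \frac{1}{3} - \frac{4}{9} = - \frac{1}{9}$)
$N{\left(a \right)} = 2 a$
$T{\left(R \right)} = - \frac{R}{9}$
$E{\left(b \right)} = \frac{27}{8}$ ($E{\left(b \right)} = 2 - \left(\frac{13}{-13} + \frac{3}{-8}\right) = 2 - \left(13 \left(- \frac{1}{13}\right) + 3 \left(- \frac{1}{8}\right)\right) = 2 - \left(-1 - \frac{3}{8}\right) = 2 - - \frac{11}{8} = 2 + \frac{11}{8} = \frac{27}{8}$)
$B{\left(K,r \right)} = \frac{9}{4} + 12 K r$ ($B{\left(K,r \right)} = -18 + 6 \left(2 K r + \frac{27}{8}\right) = -18 + 6 \left(\frac{27}{8} + 2 K r\right) = -18 + \left(\frac{81}{4} + 12 K r\right) = \frac{9}{4} + 12 K r$)
$\frac{-471428 + B{\left(T{\left(7 \right)},346 \right)}}{-222804 - 75537} = \frac{-471428 + \left(\frac{9}{4} + 12 \left(\left(- \frac{1}{9}\right) 7\right) 346\right)}{-222804 - 75537} = \frac{-471428 + \left(\frac{9}{4} + 12 \left(- \frac{7}{9}\right) 346\right)}{-298341} = \left(-471428 + \left(\frac{9}{4} - \frac{9688}{3}\right)\right) \left(- \frac{1}{298341}\right) = \left(-471428 - \frac{38725}{12}\right) \left(- \frac{1}{298341}\right) = \left(- \frac{5695861}{12}\right) \left(- \frac{1}{298341}\right) = \frac{5695861}{3580092}$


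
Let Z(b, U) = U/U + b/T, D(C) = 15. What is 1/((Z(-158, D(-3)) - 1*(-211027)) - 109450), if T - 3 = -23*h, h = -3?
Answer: 36/3656729 ≈ 9.8449e-6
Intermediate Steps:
T = 72 (T = 3 - 23*(-3) = 3 + 69 = 72)
Z(b, U) = 1 + b/72 (Z(b, U) = U/U + b/72 = 1 + b*(1/72) = 1 + b/72)
1/((Z(-158, D(-3)) - 1*(-211027)) - 109450) = 1/(((1 + (1/72)*(-158)) - 1*(-211027)) - 109450) = 1/(((1 - 79/36) + 211027) - 109450) = 1/((-43/36 + 211027) - 109450) = 1/(7596929/36 - 109450) = 1/(3656729/36) = 36/3656729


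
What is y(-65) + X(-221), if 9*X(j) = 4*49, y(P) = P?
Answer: -389/9 ≈ -43.222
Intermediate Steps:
X(j) = 196/9 (X(j) = (4*49)/9 = (1/9)*196 = 196/9)
y(-65) + X(-221) = -65 + 196/9 = -389/9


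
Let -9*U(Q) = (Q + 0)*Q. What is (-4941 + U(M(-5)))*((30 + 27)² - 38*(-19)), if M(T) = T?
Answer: -176685674/9 ≈ -1.9632e+7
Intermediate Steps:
U(Q) = -Q²/9 (U(Q) = -(Q + 0)*Q/9 = -Q*Q/9 = -Q²/9)
(-4941 + U(M(-5)))*((30 + 27)² - 38*(-19)) = (-4941 - ⅑*(-5)²)*((30 + 27)² - 38*(-19)) = (-4941 - ⅑*25)*(57² + 722) = (-4941 - 25/9)*(3249 + 722) = -44494/9*3971 = -176685674/9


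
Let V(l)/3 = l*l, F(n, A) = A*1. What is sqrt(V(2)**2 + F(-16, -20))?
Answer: 2*sqrt(31) ≈ 11.136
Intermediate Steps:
F(n, A) = A
V(l) = 3*l**2 (V(l) = 3*(l*l) = 3*l**2)
sqrt(V(2)**2 + F(-16, -20)) = sqrt((3*2**2)**2 - 20) = sqrt((3*4)**2 - 20) = sqrt(12**2 - 20) = sqrt(144 - 20) = sqrt(124) = 2*sqrt(31)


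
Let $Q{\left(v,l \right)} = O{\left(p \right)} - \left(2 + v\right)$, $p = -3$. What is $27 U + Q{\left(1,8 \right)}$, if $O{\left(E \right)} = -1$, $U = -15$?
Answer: $-409$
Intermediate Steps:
$Q{\left(v,l \right)} = -3 - v$ ($Q{\left(v,l \right)} = -1 - \left(2 + v\right) = -3 - v$)
$27 U + Q{\left(1,8 \right)} = 27 \left(-15\right) - 4 = -405 - 4 = -409$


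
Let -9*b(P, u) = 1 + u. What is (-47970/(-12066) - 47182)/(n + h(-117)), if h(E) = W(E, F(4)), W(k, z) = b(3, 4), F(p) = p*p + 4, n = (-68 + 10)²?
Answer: -853875063/60874981 ≈ -14.027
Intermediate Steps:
b(P, u) = -⅑ - u/9 (b(P, u) = -(1 + u)/9 = -⅑ - u/9)
n = 3364 (n = (-58)² = 3364)
F(p) = 4 + p² (F(p) = p² + 4 = 4 + p²)
W(k, z) = -5/9 (W(k, z) = -⅑ - ⅑*4 = -⅑ - 4/9 = -5/9)
h(E) = -5/9
(-47970/(-12066) - 47182)/(n + h(-117)) = (-47970/(-12066) - 47182)/(3364 - 5/9) = (-47970*(-1/12066) - 47182)/(30271/9) = (7995/2011 - 47182)*(9/30271) = -94875007/2011*9/30271 = -853875063/60874981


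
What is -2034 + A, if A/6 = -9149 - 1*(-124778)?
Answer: 691740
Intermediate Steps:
A = 693774 (A = 6*(-9149 - 1*(-124778)) = 6*(-9149 + 124778) = 6*115629 = 693774)
-2034 + A = -2034 + 693774 = 691740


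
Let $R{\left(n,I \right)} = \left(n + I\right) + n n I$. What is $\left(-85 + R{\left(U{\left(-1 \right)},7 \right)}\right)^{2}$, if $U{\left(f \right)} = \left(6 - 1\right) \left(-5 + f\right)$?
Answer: $38340864$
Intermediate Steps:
$U{\left(f \right)} = -25 + 5 f$ ($U{\left(f \right)} = 5 \left(-5 + f\right) = -25 + 5 f$)
$R{\left(n,I \right)} = I + n + I n^{2}$ ($R{\left(n,I \right)} = \left(I + n\right) + n^{2} I = \left(I + n\right) + I n^{2} = I + n + I n^{2}$)
$\left(-85 + R{\left(U{\left(-1 \right)},7 \right)}\right)^{2} = \left(-85 + \left(7 + \left(-25 + 5 \left(-1\right)\right) + 7 \left(-25 + 5 \left(-1\right)\right)^{2}\right)\right)^{2} = \left(-85 + \left(7 - 30 + 7 \left(-25 - 5\right)^{2}\right)\right)^{2} = \left(-85 + \left(7 - 30 + 7 \left(-30\right)^{2}\right)\right)^{2} = \left(-85 + \left(7 - 30 + 7 \cdot 900\right)\right)^{2} = \left(-85 + \left(7 - 30 + 6300\right)\right)^{2} = \left(-85 + 6277\right)^{2} = 6192^{2} = 38340864$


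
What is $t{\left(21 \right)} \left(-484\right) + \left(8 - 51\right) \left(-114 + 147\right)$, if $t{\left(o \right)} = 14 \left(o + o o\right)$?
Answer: $-3131931$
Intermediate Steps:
$t{\left(o \right)} = 14 o + 14 o^{2}$ ($t{\left(o \right)} = 14 \left(o + o^{2}\right) = 14 o + 14 o^{2}$)
$t{\left(21 \right)} \left(-484\right) + \left(8 - 51\right) \left(-114 + 147\right) = 14 \cdot 21 \left(1 + 21\right) \left(-484\right) + \left(8 - 51\right) \left(-114 + 147\right) = 14 \cdot 21 \cdot 22 \left(-484\right) - 1419 = 6468 \left(-484\right) - 1419 = -3130512 - 1419 = -3131931$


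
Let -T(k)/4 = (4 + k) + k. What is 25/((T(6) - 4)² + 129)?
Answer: 25/4753 ≈ 0.0052598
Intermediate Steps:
T(k) = -16 - 8*k (T(k) = -4*((4 + k) + k) = -4*(4 + 2*k) = -16 - 8*k)
25/((T(6) - 4)² + 129) = 25/(((-16 - 8*6) - 4)² + 129) = 25/(((-16 - 48) - 4)² + 129) = 25/((-64 - 4)² + 129) = 25/((-68)² + 129) = 25/(4624 + 129) = 25/4753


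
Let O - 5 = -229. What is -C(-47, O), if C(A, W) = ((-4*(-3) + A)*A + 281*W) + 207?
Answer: 61092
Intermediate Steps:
O = -224 (O = 5 - 229 = -224)
C(A, W) = 207 + 281*W + A*(12 + A) (C(A, W) = ((12 + A)*A + 281*W) + 207 = (A*(12 + A) + 281*W) + 207 = (281*W + A*(12 + A)) + 207 = 207 + 281*W + A*(12 + A))
-C(-47, O) = -(207 + (-47)**2 + 12*(-47) + 281*(-224)) = -(207 + 2209 - 564 - 62944) = -1*(-61092) = 61092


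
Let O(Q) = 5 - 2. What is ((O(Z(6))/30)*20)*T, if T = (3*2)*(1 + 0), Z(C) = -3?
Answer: 12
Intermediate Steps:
O(Q) = 3
T = 6 (T = 6*1 = 6)
((O(Z(6))/30)*20)*T = ((3/30)*20)*6 = ((3*(1/30))*20)*6 = ((⅒)*20)*6 = 2*6 = 12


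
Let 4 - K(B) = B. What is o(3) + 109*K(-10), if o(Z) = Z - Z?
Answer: 1526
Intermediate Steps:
o(Z) = 0
K(B) = 4 - B
o(3) + 109*K(-10) = 0 + 109*(4 - 1*(-10)) = 0 + 109*(4 + 10) = 0 + 109*14 = 0 + 1526 = 1526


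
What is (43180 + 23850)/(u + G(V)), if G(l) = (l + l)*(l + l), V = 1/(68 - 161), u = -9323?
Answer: -579742470/80634623 ≈ -7.1897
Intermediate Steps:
V = -1/93 (V = 1/(-93) = -1/93 ≈ -0.010753)
G(l) = 4*l² (G(l) = (2*l)*(2*l) = 4*l²)
(43180 + 23850)/(u + G(V)) = (43180 + 23850)/(-9323 + 4*(-1/93)²) = 67030/(-9323 + 4*(1/8649)) = 67030/(-9323 + 4/8649) = 67030/(-80634623/8649) = 67030*(-8649/80634623) = -579742470/80634623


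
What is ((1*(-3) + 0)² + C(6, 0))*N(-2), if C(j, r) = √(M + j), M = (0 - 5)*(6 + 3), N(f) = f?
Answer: -18 - 2*I*√39 ≈ -18.0 - 12.49*I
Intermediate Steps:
M = -45 (M = -5*9 = -45)
C(j, r) = √(-45 + j)
((1*(-3) + 0)² + C(6, 0))*N(-2) = ((1*(-3) + 0)² + √(-45 + 6))*(-2) = ((-3 + 0)² + √(-39))*(-2) = ((-3)² + I*√39)*(-2) = (9 + I*√39)*(-2) = -18 - 2*I*√39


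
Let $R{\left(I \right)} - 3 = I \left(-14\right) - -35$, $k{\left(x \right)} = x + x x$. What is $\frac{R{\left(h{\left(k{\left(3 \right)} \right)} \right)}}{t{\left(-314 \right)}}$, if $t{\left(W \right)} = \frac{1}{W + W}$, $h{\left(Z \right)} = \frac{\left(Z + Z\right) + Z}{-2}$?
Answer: $-182120$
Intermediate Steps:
$k{\left(x \right)} = x + x^{2}$
$h{\left(Z \right)} = - \frac{3 Z}{2}$ ($h{\left(Z \right)} = \left(2 Z + Z\right) \left(- \frac{1}{2}\right) = 3 Z \left(- \frac{1}{2}\right) = - \frac{3 Z}{2}$)
$R{\left(I \right)} = 38 - 14 I$ ($R{\left(I \right)} = 3 + \left(I \left(-14\right) - -35\right) = 3 - \left(-35 + 14 I\right) = 38 - 14 I$)
$t{\left(W \right)} = \frac{1}{2 W}$
$\frac{R{\left(h{\left(k{\left(3 \right)} \right)} \right)}}{t{\left(-314 \right)}} = \frac{38 - 14 \left(- \frac{3 \cdot 3 \left(1 + 3\right)}{2}\right)}{\frac{1}{2} \frac{1}{-314}} = \frac{38 - 14 \left(- \frac{3 \cdot 3 \cdot 4}{2}\right)}{\frac{1}{2} \left(- \frac{1}{314}\right)} = \frac{38 - 14 \left(\left(- \frac{3}{2}\right) 12\right)}{- \frac{1}{628}} = \left(38 - -252\right) \left(-628\right) = \left(38 + 252\right) \left(-628\right) = 290 \left(-628\right) = -182120$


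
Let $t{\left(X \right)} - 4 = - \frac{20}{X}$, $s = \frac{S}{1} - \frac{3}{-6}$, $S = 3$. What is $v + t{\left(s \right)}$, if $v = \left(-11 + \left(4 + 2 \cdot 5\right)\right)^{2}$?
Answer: $\frac{51}{7} \approx 7.2857$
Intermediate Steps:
$s = \frac{7}{2}$ ($s = \frac{3}{1} - \frac{3}{-6} = 3 \cdot 1 - - \frac{1}{2} = 3 + \frac{1}{2} = \frac{7}{2} \approx 3.5$)
$v = 9$ ($v = \left(-11 + \left(4 + 10\right)\right)^{2} = \left(-11 + 14\right)^{2} = 3^{2} = 9$)
$t{\left(X \right)} = 4 - \frac{20}{X}$
$v + t{\left(s \right)} = 9 + \left(4 - \frac{20}{\frac{7}{2}}\right) = 9 + \left(4 - \frac{40}{7}\right) = 9 - \frac{12}{7} = \frac{51}{7}$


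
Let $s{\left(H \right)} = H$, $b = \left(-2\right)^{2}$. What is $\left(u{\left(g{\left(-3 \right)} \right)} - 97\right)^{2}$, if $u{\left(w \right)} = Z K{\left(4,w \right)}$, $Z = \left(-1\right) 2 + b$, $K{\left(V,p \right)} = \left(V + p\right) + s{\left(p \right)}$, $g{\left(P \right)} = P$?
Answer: $10201$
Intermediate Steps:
$b = 4$
$K{\left(V,p \right)} = V + 2 p$ ($K{\left(V,p \right)} = \left(V + p\right) + p = V + 2 p$)
$Z = 2$ ($Z = \left(-1\right) 2 + 4 = -2 + 4 = 2$)
$u{\left(w \right)} = 8 + 4 w$ ($u{\left(w \right)} = 2 \left(4 + 2 w\right) = 8 + 4 w$)
$\left(u{\left(g{\left(-3 \right)} \right)} - 97\right)^{2} = \left(\left(8 + 4 \left(-3\right)\right) - 97\right)^{2} = \left(\left(8 - 12\right) - 97\right)^{2} = \left(-4 - 97\right)^{2} = \left(-101\right)^{2} = 10201$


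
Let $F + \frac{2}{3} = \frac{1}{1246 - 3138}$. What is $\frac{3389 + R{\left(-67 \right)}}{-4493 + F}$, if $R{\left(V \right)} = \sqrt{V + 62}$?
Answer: $- \frac{19235964}{25506055} - \frac{5676 i \sqrt{5}}{25506055} \approx -0.75417 - 0.0004976 i$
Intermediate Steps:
$F = - \frac{3787}{5676}$ ($F = - \frac{2}{3} + \frac{1}{1246 - 3138} = - \frac{2}{3} + \frac{1}{-1892} = - \frac{2}{3} - \frac{1}{1892} = - \frac{3787}{5676} \approx -0.6672$)
$R{\left(V \right)} = \sqrt{62 + V}$
$\frac{3389 + R{\left(-67 \right)}}{-4493 + F} = \frac{3389 + \sqrt{62 - 67}}{-4493 - \frac{3787}{5676}} = \frac{3389 + \sqrt{-5}}{- \frac{25506055}{5676}} = \left(3389 + i \sqrt{5}\right) \left(- \frac{5676}{25506055}\right) = - \frac{19235964}{25506055} - \frac{5676 i \sqrt{5}}{25506055}$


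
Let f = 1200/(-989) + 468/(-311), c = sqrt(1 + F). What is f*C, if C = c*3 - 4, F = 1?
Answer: 3344208/307579 - 2508156*sqrt(2)/307579 ≈ -0.65954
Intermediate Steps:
c = sqrt(2) (c = sqrt(1 + 1) = sqrt(2) ≈ 1.4142)
C = -4 + 3*sqrt(2) (C = sqrt(2)*3 - 4 = 3*sqrt(2) - 4 = -4 + 3*sqrt(2) ≈ 0.24264)
f = -836052/307579 (f = 1200*(-1/989) + 468*(-1/311) = -1200/989 - 468/311 = -836052/307579 ≈ -2.7182)
f*C = -836052*(-4 + 3*sqrt(2))/307579 = 3344208/307579 - 2508156*sqrt(2)/307579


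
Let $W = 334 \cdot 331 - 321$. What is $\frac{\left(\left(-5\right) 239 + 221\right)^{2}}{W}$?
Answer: $\frac{948676}{110233} \approx 8.6061$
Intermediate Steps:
$W = 110233$ ($W = 110554 - 321 = 110233$)
$\frac{\left(\left(-5\right) 239 + 221\right)^{2}}{W} = \frac{\left(\left(-5\right) 239 + 221\right)^{2}}{110233} = \left(-1195 + 221\right)^{2} \cdot \frac{1}{110233} = \left(-974\right)^{2} \cdot \frac{1}{110233} = 948676 \cdot \frac{1}{110233} = \frac{948676}{110233}$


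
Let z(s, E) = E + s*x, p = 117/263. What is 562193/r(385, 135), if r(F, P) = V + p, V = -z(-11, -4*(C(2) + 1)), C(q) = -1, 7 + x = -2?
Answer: -147856759/25920 ≈ -5704.4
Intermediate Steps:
x = -9 (x = -7 - 2 = -9)
p = 117/263 (p = 117*(1/263) = 117/263 ≈ 0.44487)
z(s, E) = E - 9*s (z(s, E) = E + s*(-9) = E - 9*s)
V = -99 (V = -(-4*(-1 + 1) - 9*(-11)) = -(-4*0 + 99) = -(0 + 99) = -1*99 = -99)
r(F, P) = -25920/263 (r(F, P) = -99 + 117/263 = -25920/263)
562193/r(385, 135) = 562193/(-25920/263) = 562193*(-263/25920) = -147856759/25920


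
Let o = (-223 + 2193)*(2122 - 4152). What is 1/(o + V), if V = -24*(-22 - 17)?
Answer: -1/3998164 ≈ -2.5011e-7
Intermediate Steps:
o = -3999100 (o = 1970*(-2030) = -3999100)
V = 936 (V = -24*(-39) = 936)
1/(o + V) = 1/(-3999100 + 936) = 1/(-3998164) = -1/3998164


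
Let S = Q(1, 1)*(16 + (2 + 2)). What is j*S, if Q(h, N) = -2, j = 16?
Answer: -640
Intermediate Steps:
S = -40 (S = -2*(16 + (2 + 2)) = -2*(16 + 4) = -2*20 = -40)
j*S = 16*(-40) = -640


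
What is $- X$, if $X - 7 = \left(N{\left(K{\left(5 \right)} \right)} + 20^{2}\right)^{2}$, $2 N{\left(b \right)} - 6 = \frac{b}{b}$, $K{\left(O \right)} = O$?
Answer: $- \frac{651277}{4} \approx -1.6282 \cdot 10^{5}$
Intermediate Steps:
$N{\left(b \right)} = \frac{7}{2}$ ($N{\left(b \right)} = 3 + \frac{b \frac{1}{b}}{2} = 3 + \frac{1}{2} \cdot 1 = 3 + \frac{1}{2} = \frac{7}{2}$)
$X = \frac{651277}{4}$ ($X = 7 + \left(\frac{7}{2} + 20^{2}\right)^{2} = 7 + \left(\frac{7}{2} + 400\right)^{2} = 7 + \left(\frac{807}{2}\right)^{2} = 7 + \frac{651249}{4} = \frac{651277}{4} \approx 1.6282 \cdot 10^{5}$)
$- X = \left(-1\right) \frac{651277}{4} = - \frac{651277}{4}$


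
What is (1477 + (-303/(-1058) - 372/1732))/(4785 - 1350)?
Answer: 676667183/1573621590 ≈ 0.43001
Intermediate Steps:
(1477 + (-303/(-1058) - 372/1732))/(4785 - 1350) = (1477 + (-303*(-1/1058) - 372*1/1732))/3435 = (1477 + (303/1058 - 93/433))*(1/3435) = (1477 + 32805/458114)*(1/3435) = (676667183/458114)*(1/3435) = 676667183/1573621590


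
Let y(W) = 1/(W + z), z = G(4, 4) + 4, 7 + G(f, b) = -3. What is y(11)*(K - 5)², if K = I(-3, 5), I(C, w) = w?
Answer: 0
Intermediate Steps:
G(f, b) = -10 (G(f, b) = -7 - 3 = -10)
K = 5
z = -6 (z = -10 + 4 = -6)
y(W) = 1/(-6 + W) (y(W) = 1/(W - 6) = 1/(-6 + W))
y(11)*(K - 5)² = (5 - 5)²/(-6 + 11) = 0²/5 = (⅕)*0 = 0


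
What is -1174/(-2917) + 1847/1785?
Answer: 7483289/5206845 ≈ 1.4372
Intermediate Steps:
-1174/(-2917) + 1847/1785 = -1174*(-1/2917) + 1847*(1/1785) = 1174/2917 + 1847/1785 = 7483289/5206845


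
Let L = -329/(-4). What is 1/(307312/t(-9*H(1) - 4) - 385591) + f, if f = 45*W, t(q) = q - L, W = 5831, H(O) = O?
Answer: 38871042848124/148139419 ≈ 2.6240e+5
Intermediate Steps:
L = 329/4 (L = -329*(-¼) = 329/4 ≈ 82.250)
t(q) = -329/4 + q (t(q) = q - 1*329/4 = q - 329/4 = -329/4 + q)
f = 262395 (f = 45*5831 = 262395)
1/(307312/t(-9*H(1) - 4) - 385591) + f = 1/(307312/(-329/4 + (-9*1 - 4)) - 385591) + 262395 = 1/(307312/(-329/4 + (-9 - 4)) - 385591) + 262395 = 1/(307312/(-329/4 - 13) - 385591) + 262395 = 1/(307312/(-381/4) - 385591) + 262395 = 1/(307312*(-4/381) - 385591) + 262395 = 1/(-1229248/381 - 385591) + 262395 = 1/(-148139419/381) + 262395 = -381/148139419 + 262395 = 38871042848124/148139419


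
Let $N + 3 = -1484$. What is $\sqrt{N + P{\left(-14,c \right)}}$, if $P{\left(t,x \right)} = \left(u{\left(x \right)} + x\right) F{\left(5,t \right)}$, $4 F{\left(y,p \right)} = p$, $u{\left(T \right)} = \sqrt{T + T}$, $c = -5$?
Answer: $\frac{\sqrt{-5878 - 14 i \sqrt{10}}}{2} \approx 0.14436 - 38.334 i$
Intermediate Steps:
$u{\left(T \right)} = \sqrt{2} \sqrt{T}$ ($u{\left(T \right)} = \sqrt{2 T} = \sqrt{2} \sqrt{T}$)
$F{\left(y,p \right)} = \frac{p}{4}$
$P{\left(t,x \right)} = \frac{t \left(x + \sqrt{2} \sqrt{x}\right)}{4}$ ($P{\left(t,x \right)} = \left(\sqrt{2} \sqrt{x} + x\right) \frac{t}{4} = \left(x + \sqrt{2} \sqrt{x}\right) \frac{t}{4} = \frac{t \left(x + \sqrt{2} \sqrt{x}\right)}{4}$)
$N = -1487$ ($N = -3 - 1484 = -1487$)
$\sqrt{N + P{\left(-14,c \right)}} = \sqrt{-1487 + \frac{1}{4} \left(-14\right) \left(-5 + \sqrt{2} \sqrt{-5}\right)} = \sqrt{-1487 + \frac{1}{4} \left(-14\right) \left(-5 + \sqrt{2} i \sqrt{5}\right)} = \sqrt{-1487 + \frac{1}{4} \left(-14\right) \left(-5 + i \sqrt{10}\right)} = \sqrt{-1487 + \left(\frac{35}{2} - \frac{7 i \sqrt{10}}{2}\right)} = \sqrt{- \frac{2939}{2} - \frac{7 i \sqrt{10}}{2}}$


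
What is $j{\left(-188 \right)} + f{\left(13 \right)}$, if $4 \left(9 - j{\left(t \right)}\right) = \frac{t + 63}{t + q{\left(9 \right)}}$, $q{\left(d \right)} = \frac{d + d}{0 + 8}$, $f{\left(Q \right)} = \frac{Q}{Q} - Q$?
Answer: $- \frac{2354}{743} \approx -3.1682$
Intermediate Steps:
$f{\left(Q \right)} = 1 - Q$
$q{\left(d \right)} = \frac{d}{4}$ ($q{\left(d \right)} = \frac{2 d}{8} = 2 d \frac{1}{8} = \frac{d}{4}$)
$j{\left(t \right)} = 9 - \frac{63 + t}{4 \left(\frac{9}{4} + t\right)}$ ($j{\left(t \right)} = 9 - \frac{\left(t + 63\right) \frac{1}{t + \frac{1}{4} \cdot 9}}{4} = 9 - \frac{\left(63 + t\right) \frac{1}{t + \frac{9}{4}}}{4} = 9 - \frac{\left(63 + t\right) \frac{1}{\frac{9}{4} + t}}{4} = 9 - \frac{\frac{1}{\frac{9}{4} + t} \left(63 + t\right)}{4} = 9 - \frac{63 + t}{4 \left(\frac{9}{4} + t\right)}$)
$j{\left(-188 \right)} + f{\left(13 \right)} = \frac{18 + 35 \left(-188\right)}{9 + 4 \left(-188\right)} + \left(1 - 13\right) = \frac{18 - 6580}{9 - 752} + \left(1 - 13\right) = \frac{1}{-743} \left(-6562\right) - 12 = \left(- \frac{1}{743}\right) \left(-6562\right) - 12 = \frac{6562}{743} - 12 = - \frac{2354}{743}$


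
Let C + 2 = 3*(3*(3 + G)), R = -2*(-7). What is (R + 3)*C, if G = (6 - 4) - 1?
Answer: 578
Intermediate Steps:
G = 1 (G = 2 - 1 = 1)
R = 14
C = 34 (C = -2 + 3*(3*(3 + 1)) = -2 + 3*(3*4) = -2 + 3*12 = -2 + 36 = 34)
(R + 3)*C = (14 + 3)*34 = 17*34 = 578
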